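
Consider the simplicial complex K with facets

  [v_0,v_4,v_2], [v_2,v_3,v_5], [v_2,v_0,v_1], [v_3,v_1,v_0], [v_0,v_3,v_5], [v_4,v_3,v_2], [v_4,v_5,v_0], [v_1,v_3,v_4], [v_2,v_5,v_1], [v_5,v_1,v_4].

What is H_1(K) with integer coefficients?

H_1 = Z/2.

Order the vertices as v_0 < v_1 < v_2 < v_3 < v_4 < v_5. Listing each simplex with vertices in this order, K has dimension 2 with simplices:

  0-simplices (6): [v_0], [v_1], [v_2], [v_3], [v_4], [v_5]
  1-simplices (15): (15 of them)
  2-simplices (10): [v_0,v_1,v_2], [v_0,v_1,v_3], [v_0,v_2,v_4], [v_0,v_3,v_5], [v_0,v_4,v_5], [v_1,v_2,v_5], [v_1,v_3,v_4], [v_1,v_4,v_5], [v_2,v_3,v_4], [v_2,v_3,v_5]

so the chain groups are C_0 ≅ Z^6, C_1 ≅ Z^15, C_2 ≅ Z^10.

The boundary map ∂_1: C_1 → C_0 is given by ∂[p,q] = [q] − [p]. For instance
  ∂[v_1,v_3] = [v_3] − [v_1].
As a 6×15 matrix over Z this has rank 5, with invariant factors (1,1,1,1,1).

∂_2: C_2 → C_1 acts by ∂[p,q,r] = [q,r] − [p,r] + [p,q]. For instance
  ∂[v_2,v_3,v_4] = [v_3,v_4] − [v_2,v_4] + [v_2,v_3],
  ∂[v_0,v_2,v_4] = [v_2,v_4] − [v_0,v_4] + [v_0,v_2].
As a 15×10 matrix over Z this has rank 10, with invariant factors (1,1,1,1,1,1,1,1,1,2).

From H_k ≅ ker(∂_k) / im(∂_{k+1}) we obtain:

  H_1: rank ker ∂_1 − rank ∂_2 = (15 − 5) − 10 = 0, and ∂_2 has invariant factor 2 > 1, so H_1 ≅ Z/2.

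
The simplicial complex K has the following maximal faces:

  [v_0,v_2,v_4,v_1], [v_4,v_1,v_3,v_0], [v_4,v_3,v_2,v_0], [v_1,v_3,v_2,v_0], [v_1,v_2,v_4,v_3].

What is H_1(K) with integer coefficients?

H_1 = 0.

Order the vertices as v_0 < v_1 < v_2 < v_3 < v_4. Listing each simplex with vertices in this order, K has dimension 3 with simplices:

  0-simplices (5): [v_0], [v_1], [v_2], [v_3], [v_4]
  1-simplices (10): [v_0,v_1], [v_0,v_2], [v_0,v_3], [v_0,v_4], [v_1,v_2], [v_1,v_3], [v_1,v_4], [v_2,v_3], [v_2,v_4], [v_3,v_4]
  2-simplices (10): [v_0,v_1,v_2], [v_0,v_1,v_3], [v_0,v_1,v_4], [v_0,v_2,v_3], [v_0,v_2,v_4], [v_0,v_3,v_4], [v_1,v_2,v_3], [v_1,v_2,v_4], [v_1,v_3,v_4], [v_2,v_3,v_4]
  3-simplices (5): [v_0,v_1,v_2,v_3], [v_0,v_1,v_2,v_4], [v_0,v_1,v_3,v_4], [v_0,v_2,v_3,v_4], [v_1,v_2,v_3,v_4]

giving chain groups C_0 ≅ Z^5, C_1 ≅ Z^10, C_2 ≅ Z^10, C_3 ≅ Z^5.

Boundary ∂_1: C_1 → C_0 sends each edge [p,q] (with p < q) to q − p. For instance
  ∂[v_0,v_1] = [v_1] − [v_0].
The 5×10 boundary matrix has rank 4 and Smith normal form diag(1,1,1,1).

∂_2: C_2 → C_1 sends each 2-simplex [p,q,r] to [q,r] − [p,r] + [p,q]. For instance
  ∂[v_1,v_2,v_3] = [v_2,v_3] − [v_1,v_3] + [v_1,v_2],
  ∂[v_0,v_3,v_4] = [v_3,v_4] − [v_0,v_4] + [v_0,v_3].
The resulting 10×10 matrix has rank 6, and its Smith normal form has invariant factors (1,1,1,1,1,1).

Boundary ∂_3: C_3 → C_2 sends each 3-simplex σ to the alternating sum Σ_i (−1)^i (σ with its i-th vertex removed). For instance
  ∂[v_0,v_1,v_2,v_3] = [v_1,v_2,v_3] − [v_0,v_2,v_3] + [v_0,v_1,v_3] − [v_0,v_1,v_2],
  ∂[v_0,v_1,v_3,v_4] = [v_1,v_3,v_4] − [v_0,v_3,v_4] + [v_0,v_1,v_4] − [v_0,v_1,v_3].
As a 10×5 matrix over Z this has rank 4, with invariant factors (1,1,1,1).

Computing H_k = (kernel of ∂_k) / (image of ∂_{k+1}):

  H_1: rank ker ∂_1 − rank ∂_2 = (10 − 4) − 6 = 0, and the invariant factors of ∂_2 are all 1, so H_1 ≅ 0.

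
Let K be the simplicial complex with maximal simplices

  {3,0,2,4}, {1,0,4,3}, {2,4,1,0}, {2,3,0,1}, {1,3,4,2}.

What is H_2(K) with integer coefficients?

H_2 ≅ 0.

K has 5 vertices, 10 edges, 10 triangles, 5 3-simplices.
rank ∂_2 = 6, rank ∂_3 = 4 ⇒ b_2 = 10 − 6 − 4 = 0; all invariant factors of ∂_3 are 1 so no torsion. So H_2 = 0.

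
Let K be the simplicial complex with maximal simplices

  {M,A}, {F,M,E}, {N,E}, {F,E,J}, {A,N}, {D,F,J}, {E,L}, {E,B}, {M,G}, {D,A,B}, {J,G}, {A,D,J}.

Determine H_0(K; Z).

H_0 = Z.

Order the vertices as A < B < D < E < F < G < J < L < M < N. Listing each simplex with vertices in this order, K has dimension 2 with simplices:

  0-simplices (10): A, B, D, E, F, G, J, L, M, N
  1-simplices (18): AB, AD, AJ, AM, AN, BD, BE, DF, DJ, EF, EJ, EL, EM, EN, FJ, FM, GJ, GM
  2-simplices (5): ABD, ADJ, DFJ, EFJ, EFM

giving chain groups C_0 ≅ Z^10, C_1 ≅ Z^18, C_2 ≅ Z^5.

The boundary map ∂_1: C_1 → C_0 maps an edge to its endpoints' difference, ∂[p,q] = q − p. For instance
  ∂GJ = J − G.
The 10×18 boundary matrix has rank 9 and Smith normal form diag(1,1,1,1,1,1,1,1,1).

The boundary map ∂_2: C_2 → C_1 sends each 2-simplex [p,q,r] to [q,r] − [p,r] + [p,q]. For instance
  ∂ABD = BD − AD + AB,
  ∂ADJ = DJ − AJ + AD.
The 18×5 boundary matrix has rank 5 and Smith normal form diag(1,1,1,1,1).

Computing H_k = (kernel of ∂_k) / (image of ∂_{k+1}):

  H_0: rank C_0 − rank ∂_1 = 10 − 9 = 1, and the invariant factors of ∂_1 are all 1, so H_0 = Z.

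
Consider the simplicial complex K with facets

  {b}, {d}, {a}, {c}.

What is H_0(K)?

H_0 ≅ Z^4.

Order the vertices as a < b < c < d. Listing each simplex with vertices in this order, K has dimension 0 with simplices:

  0-simplices (4): a, b, c, d

Hence C_0 ≅ Z^4.

Computing H_k = (kernel of ∂_k) / (image of ∂_{k+1}):

  H_0: rank C_0 − rank ∂_1 = 4 − 0 = 4, and there is no ∂_1, so H_0 = Z^4.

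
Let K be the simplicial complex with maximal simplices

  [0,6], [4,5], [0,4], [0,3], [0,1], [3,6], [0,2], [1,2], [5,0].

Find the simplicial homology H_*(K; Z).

H_0 ≅ Z,  H_1 ≅ Z^3.

Order the vertices as 0 < 1 < 2 < 3 < 4 < 5 < 6. Listing each simplex with vertices in this order, K has dimension 1 with simplices:

  0-simplices (7): [0], [1], [2], [3], [4], [5], [6]
  1-simplices (9): [0,1], [0,2], [0,3], [0,4], [0,5], [0,6], [1,2], [3,6], [4,5]

giving chain groups C_0 ≅ Z^7, C_1 ≅ Z^9.

Boundary ∂_1: C_1 → C_0 is given by ∂[p,q] = [q] − [p].
As a 7×9 matrix over Z this has rank 6, with invariant factors (1,1,1,1,1,1).

Now H_k = ker ∂_k / im ∂_{k+1}, so:

  H_0: rank C_0 − rank ∂_1 = 7 − 6 = 1, and the invariant factors of ∂_1 are all 1, so H_0 ≅ Z.
  H_1: rank ker ∂_1 − rank ∂_2 = (9 − 6) − 0 = 3, and there is no ∂_2, so H_1 ≅ Z^3.

As a check, the Euler characteristic is 7 − 9 = -2, which agrees with 1 − 3 = -2.
(K is a triangulation of a wedge of 3 circles.)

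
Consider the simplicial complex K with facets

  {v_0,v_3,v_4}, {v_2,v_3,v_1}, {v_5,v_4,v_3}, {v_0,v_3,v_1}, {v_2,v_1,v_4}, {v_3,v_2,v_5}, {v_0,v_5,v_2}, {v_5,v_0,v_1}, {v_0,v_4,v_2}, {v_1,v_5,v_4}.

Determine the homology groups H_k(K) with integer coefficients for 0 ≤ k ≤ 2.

H_0 ≅ Z,  H_1 ≅ Z/2,  H_2 = 0.

Take the total order v_0 < v_1 < v_2 < v_3 < v_4 < v_5 on the vertex set. Then K (dimension 2) consists of the simplices:

  0-simplices (6): [v_0], [v_1], [v_2], [v_3], [v_4], [v_5]
  1-simplices (15): (15 of them)
  2-simplices (10): [v_0,v_1,v_3], [v_0,v_1,v_5], [v_0,v_2,v_4], [v_0,v_2,v_5], [v_0,v_3,v_4], [v_1,v_2,v_3], [v_1,v_2,v_4], [v_1,v_4,v_5], [v_2,v_3,v_5], [v_3,v_4,v_5]

so the chain groups are C_0 ≅ Z^6, C_1 ≅ Z^15, C_2 ≅ Z^10.

The boundary map ∂_1: C_1 → C_0 is given by ∂[p,q] = [q] − [p]. For instance
  ∂[v_1,v_2] = [v_2] − [v_1].
The 6×15 boundary matrix has rank 5 and Smith normal form diag(1,1,1,1,1).

∂_2: C_2 → C_1 maps a triangle to the signed sum of its edges. For instance
  ∂[v_2,v_3,v_5] = [v_3,v_5] − [v_2,v_5] + [v_2,v_3],
  ∂[v_0,v_2,v_5] = [v_2,v_5] − [v_0,v_5] + [v_0,v_2].
The 15×10 boundary matrix has rank 10 and Smith normal form diag(1,1,1,1,1,1,1,1,1,2).

From H_k ≅ ker(∂_k) / im(∂_{k+1}) we obtain:

  H_0: rank C_0 − rank ∂_1 = 6 − 5 = 1, and the invariant factors of ∂_1 are all 1, so H_0 = Z.
  H_1: rank ker ∂_1 − rank ∂_2 = (15 − 5) − 10 = 0, and ∂_2 has invariant factor 2 > 1, so H_1 = Z/2.
  H_2: rank ker ∂_2 − rank ∂_3 = (10 − 10) − 0 = 0, and there is no ∂_3, so H_2 = 0.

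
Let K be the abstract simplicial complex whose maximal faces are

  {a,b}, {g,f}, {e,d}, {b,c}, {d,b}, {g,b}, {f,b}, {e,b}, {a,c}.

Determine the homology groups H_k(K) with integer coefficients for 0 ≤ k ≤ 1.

H_0 ≅ Z,  H_1 ≅ Z^3.

We work with the vertex ordering a < b < c < d < e < f < g. The simplices of K, each written with vertices in increasing order, are:

  0-simplices (7): a, b, c, d, e, f, g
  1-simplices (9): ab, ac, bc, bd, be, bf, bg, de, fg

Hence C_0 ≅ Z^7, C_1 ≅ Z^9.

Boundary ∂_1: C_1 → C_0 is given by ∂[p,q] = [q] − [p]. For instance
  ∂fg = g − f.
As a 7×9 matrix over Z this has rank 6, with invariant factors (1,1,1,1,1,1).

Reading off H_k = ker ∂_k / im ∂_{k+1}:

  H_0: rank C_0 − rank ∂_1 = 7 − 6 = 1, and the invariant factors of ∂_1 are all 1, so H_0 = Z.
  H_1: rank ker ∂_1 − rank ∂_2 = (9 − 6) − 0 = 3, and there is no ∂_2, so H_1 = Z^3.

(K is a triangulation of a wedge of 3 circles.)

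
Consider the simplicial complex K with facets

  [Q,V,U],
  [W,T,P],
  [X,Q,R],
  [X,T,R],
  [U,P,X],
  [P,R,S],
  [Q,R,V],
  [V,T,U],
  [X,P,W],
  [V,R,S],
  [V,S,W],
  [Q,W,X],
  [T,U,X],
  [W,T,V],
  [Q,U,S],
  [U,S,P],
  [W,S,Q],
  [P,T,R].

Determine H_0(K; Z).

Take the total order P < Q < R < S < T < U < V < W < X on the vertex set. Then K (dimension 2) consists of the simplices:

  0-simplices (9): P, Q, R, S, T, U, V, W, X
  1-simplices (27): PR, PS, PT, PU, PW, PX, QR, QS, QU, QV, QW, QX, RS, RT, RV, RX, SU, SV, SW, TU, TV, TW, TX, UV, UX, VW, WX
  2-simplices (18): PRS, PRT, PSU, PTW, PUX, PWX, QRV, QRX, QSU, QSW, QUV, QWX, RSV, RTX, SVW, TUV, TUX, TVW

Hence C_0 ≅ Z^9, C_1 ≅ Z^27, C_2 ≅ Z^18.

The boundary map ∂_1: C_1 → C_0 sends each edge [p,q] (with p < q) to q − p.
This gives a 9×27 integer matrix of rank 8; reducing to Smith normal form yields diagonal entries (1,1,1,1,1,1,1,1).

∂_2: C_2 → C_1 maps a triangle to the signed sum of its edges. For instance
  ∂TUV = UV − TV + TU,
  ∂PRS = RS − PS + PR.
The 27×18 boundary matrix has rank 18 and Smith normal form diag(1,1,1,1,1,1,1,1,1,1,1,1,1,1,1,1,1,2).

Computing H_k = (kernel of ∂_k) / (image of ∂_{k+1}):

  H_0: rank C_0 − rank ∂_1 = 9 − 8 = 1, and the invariant factors of ∂_1 are all 1, so H_0 = Z.

H_0 = Z.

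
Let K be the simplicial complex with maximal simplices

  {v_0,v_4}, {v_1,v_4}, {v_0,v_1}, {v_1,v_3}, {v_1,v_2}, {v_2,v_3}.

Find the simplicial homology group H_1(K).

Order the vertices as v_0 < v_1 < v_2 < v_3 < v_4. Listing each simplex with vertices in this order, K has dimension 1 with simplices:

  0-simplices (5): [v_0], [v_1], [v_2], [v_3], [v_4]
  1-simplices (6): [v_0,v_1], [v_0,v_4], [v_1,v_2], [v_1,v_3], [v_1,v_4], [v_2,v_3]

Hence C_0 ≅ Z^5, C_1 ≅ Z^6.

∂_1: C_1 → C_0 maps an edge to its endpoints' difference, ∂[p,q] = q − p. For instance
  ∂[v_0,v_1] = [v_1] − [v_0].
As a 5×6 matrix over Z this has rank 4, with invariant factors (1,1,1,1).

Now H_k = ker ∂_k / im ∂_{k+1}, so:

  H_1: rank ker ∂_1 − rank ∂_2 = (6 − 4) − 0 = 2, and there is no ∂_2, so H_1 ≅ Z^2.

H_1 ≅ Z^2.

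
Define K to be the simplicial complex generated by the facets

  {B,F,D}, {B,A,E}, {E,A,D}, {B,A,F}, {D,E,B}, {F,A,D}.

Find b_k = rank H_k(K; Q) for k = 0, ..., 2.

b_0 = 1, b_1 = 0, b_2 = 1.

K has 5 vertices, 9 edges, 6 triangles.
rank ∂_0 = 0, rank ∂_1 = 4 ⇒ b_0 = 5 − 0 − 4 = 1; all invariant factors of ∂_1 are 1 so no torsion. So H_0 ≅ Z.
rank ∂_1 = 4, rank ∂_2 = 5 ⇒ b_1 = 9 − 4 − 5 = 0; all invariant factors of ∂_2 are 1 so no torsion. So H_1 ≅ 0.
rank ∂_2 = 5, rank ∂_3 = 0 ⇒ b_2 = 6 − 5 − 0 = 1. So H_2 ≅ Z.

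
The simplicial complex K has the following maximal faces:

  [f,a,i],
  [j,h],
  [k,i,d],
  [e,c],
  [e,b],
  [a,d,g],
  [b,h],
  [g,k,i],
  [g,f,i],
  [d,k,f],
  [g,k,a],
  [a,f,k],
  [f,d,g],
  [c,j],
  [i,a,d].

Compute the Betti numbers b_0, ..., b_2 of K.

Take the total order a < b < c < d < e < f < g < h < i < j < k on the vertex set. Then K (dimension 2) consists of the simplices:

  0-simplices (11): a, b, c, d, e, f, g, h, i, j, k
  1-simplices (20): ad, af, ag, ai, ak, be, bh, ce, cj, df, dg, di, dk, fg, fi, fk, gi, gk, hj, ik
  2-simplices (10): adg, adi, afi, afk, agk, dfg, dfk, dik, fgi, gik

Hence C_0 ≅ Z^11, C_1 ≅ Z^20, C_2 ≅ Z^10.

The boundary map ∂_1: C_1 → C_0 maps an edge to its endpoints' difference, ∂[p,q] = q − p. For instance
  ∂dg = g − d.
As a 11×20 matrix over Z this has rank 9, with invariant factors (1,1,1,1,1,1,1,1,1).

The boundary map ∂_2: C_2 → C_1 maps a triangle to the signed sum of its edges. For instance
  ∂agk = gk − ak + ag,
  ∂adg = dg − ag + ad.
As a 20×10 matrix over Z this has rank 10, with invariant factors (1,1,1,1,1,1,1,1,1,2).

Computing H_k = (kernel of ∂_k) / (image of ∂_{k+1}):

  H_0: rank C_0 − rank ∂_1 = 11 − 9 = 2, and the invariant factors of ∂_1 are all 1, so H_0 ≅ Z^2.
  H_1: rank ker ∂_1 − rank ∂_2 = (20 − 9) − 10 = 1, and ∂_2 has invariant factor 2 > 1, so H_1 ≅ Z ⊕ Z/2Z.
  H_2: rank ker ∂_2 − rank ∂_3 = (10 − 10) − 0 = 0, and there is no ∂_3, so H_2 ≅ 0.

As a check, the Euler characteristic is 11 − 20 + 10 = 1, which agrees with 2 − 1 + 0 = 1.

Hence the Betti numbers are b_0 = 2, b_1 = 1, b_2 = 0.

b_0 = 2, b_1 = 1, b_2 = 0.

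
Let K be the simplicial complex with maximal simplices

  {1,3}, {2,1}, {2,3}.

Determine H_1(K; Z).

H_1 ≅ Z.

Order the vertices as 1 < 2 < 3. Listing each simplex with vertices in this order, K has dimension 1 with simplices:

  0-simplices (3): [1], [2], [3]
  1-simplices (3): [1,2], [1,3], [2,3]

giving chain groups C_0 ≅ Z^3, C_1 ≅ Z^3.

Boundary ∂_1: C_1 → C_0 maps an edge to its endpoints' difference, ∂[p,q] = q − p. For instance
  ∂[2,3] = [3] − [2].
The resulting 3×3 matrix has rank 2, and its Smith normal form has invariant factors (1,1).

Now H_k = ker ∂_k / im ∂_{k+1}, so:

  H_1: rank ker ∂_1 − rank ∂_2 = (3 − 2) − 0 = 1, and there is no ∂_2, so H_1 = Z.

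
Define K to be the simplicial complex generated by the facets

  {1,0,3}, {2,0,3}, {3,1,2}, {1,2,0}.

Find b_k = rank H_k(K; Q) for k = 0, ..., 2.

Order the vertices as 0 < 1 < 2 < 3. Listing each simplex with vertices in this order, K has dimension 2 with simplices:

  0-simplices (4): [0], [1], [2], [3]
  1-simplices (6): [0,1], [0,2], [0,3], [1,2], [1,3], [2,3]
  2-simplices (4): [0,1,2], [0,1,3], [0,2,3], [1,2,3]

giving chain groups C_0 ≅ Z^4, C_1 ≅ Z^6, C_2 ≅ Z^4.

Boundary ∂_1: C_1 → C_0 is given by ∂[p,q] = [q] − [p]. For instance
  ∂[0,1] = [1] − [0].
The resulting 4×6 matrix has rank 3, and its Smith normal form has invariant factors (1,1,1).

∂_2: C_2 → C_1 acts by ∂[p,q,r] = [q,r] − [p,r] + [p,q]. For instance
  ∂[0,2,3] = [2,3] − [0,3] + [0,2],
  ∂[1,2,3] = [2,3] − [1,3] + [1,2].
This gives a 6×4 integer matrix of rank 3; reducing to Smith normal form yields diagonal entries (1,1,1).

Computing H_k = (kernel of ∂_k) / (image of ∂_{k+1}):

  H_0: rank C_0 − rank ∂_1 = 4 − 3 = 1, and the invariant factors of ∂_1 are all 1, so H_0 ≅ Z.
  H_1: rank ker ∂_1 − rank ∂_2 = (6 − 3) − 3 = 0, and the invariant factors of ∂_2 are all 1, so H_1 ≅ 0.
  H_2: rank ker ∂_2 − rank ∂_3 = (4 − 3) − 0 = 1, and there is no ∂_3, so H_2 ≅ Z.

As a check, the Euler characteristic is 4 − 6 + 4 = 2, which agrees with 1 − 0 + 1 = 2.
(K is a triangulation of the 2-sphere S^2.)

Hence the Betti numbers are b_0 = 1, b_1 = 0, b_2 = 1.

b_0 = 1, b_1 = 0, b_2 = 1.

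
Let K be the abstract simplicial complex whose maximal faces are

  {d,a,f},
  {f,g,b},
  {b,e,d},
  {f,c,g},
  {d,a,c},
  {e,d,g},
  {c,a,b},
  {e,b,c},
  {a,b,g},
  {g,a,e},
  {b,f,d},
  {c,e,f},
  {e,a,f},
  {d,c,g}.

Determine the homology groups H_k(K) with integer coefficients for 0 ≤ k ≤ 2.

Take the total order a < b < c < d < e < f < g on the vertex set. Then K (dimension 2) consists of the simplices:

  0-simplices (7): a, b, c, d, e, f, g
  1-simplices (21): ab, ac, ad, ae, af, ag, bc, bd, be, bf, bg, cd, ce, cf, cg, de, df, dg, ef, eg, fg
  2-simplices (14): abc, abg, acd, adf, aef, aeg, bce, bde, bdf, bfg, cdg, cef, cfg, deg

so the chain groups are C_0 ≅ Z^7, C_1 ≅ Z^21, C_2 ≅ Z^14.

Boundary ∂_1: C_1 → C_0 is given by ∂[p,q] = [q] − [p]. For instance
  ∂bd = d − b.
As a 7×21 matrix over Z this has rank 6, with invariant factors (1,1,1,1,1,1).

The boundary map ∂_2: C_2 → C_1 sends each 2-simplex [p,q,r] to [q,r] − [p,r] + [p,q]. For instance
  ∂bce = ce − be + bc,
  ∂aef = ef − af + ae.
This gives a 21×14 integer matrix of rank 13; reducing to Smith normal form yields diagonal entries (1,1,1,1,1,1,1,1,1,1,1,1,1).

Computing H_k = (kernel of ∂_k) / (image of ∂_{k+1}):

  H_0: rank C_0 − rank ∂_1 = 7 − 6 = 1, and the invariant factors of ∂_1 are all 1, so H_0 ≅ Z.
  H_1: rank ker ∂_1 − rank ∂_2 = (21 − 6) − 13 = 2, and the invariant factors of ∂_2 are all 1, so H_1 ≅ Z^2.
  H_2: rank ker ∂_2 − rank ∂_3 = (14 − 13) − 0 = 1, and there is no ∂_3, so H_2 ≅ Z.

H_0 = Z,  H_1 = Z^2,  H_2 = Z.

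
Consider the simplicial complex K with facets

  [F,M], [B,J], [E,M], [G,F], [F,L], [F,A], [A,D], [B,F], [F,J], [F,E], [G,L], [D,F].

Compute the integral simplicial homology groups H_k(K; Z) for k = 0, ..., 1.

We work with the vertex ordering A < B < D < E < F < G < J < L < M. The simplices of K, each written with vertices in increasing order, are:

  0-simplices (9): A, B, D, E, F, G, J, L, M
  1-simplices (12): AD, AF, BF, BJ, DF, EF, EM, FG, FJ, FL, FM, GL

Hence C_0 ≅ Z^9, C_1 ≅ Z^12.

Boundary ∂_1: C_1 → C_0 sends each edge [p,q] (with p < q) to q − p. For instance
  ∂FG = G − F.
The 9×12 boundary matrix has rank 8 and Smith normal form diag(1,1,1,1,1,1,1,1).

Now H_k = ker ∂_k / im ∂_{k+1}, so:

  H_0: rank C_0 − rank ∂_1 = 9 − 8 = 1, and the invariant factors of ∂_1 are all 1, so H_0 ≅ Z.
  H_1: rank ker ∂_1 − rank ∂_2 = (12 − 8) − 0 = 4, and there is no ∂_2, so H_1 ≅ Z^4.

As a check, the Euler characteristic is 9 − 12 = -3, which agrees with 1 − 4 = -3.
(K is a triangulation of a wedge of 4 circles.)

H_0 = Z,  H_1 = Z^4.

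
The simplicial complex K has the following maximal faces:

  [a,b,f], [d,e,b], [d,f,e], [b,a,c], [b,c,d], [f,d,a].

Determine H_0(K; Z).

Order the vertices as a < b < c < d < e < f. Listing each simplex with vertices in this order, K has dimension 2 with simplices:

  0-simplices (6): a, b, c, d, e, f
  1-simplices (12): ab, ac, ad, af, bc, bd, be, bf, cd, de, df, ef
  2-simplices (6): abc, abf, adf, bcd, bde, def

giving chain groups C_0 ≅ Z^6, C_1 ≅ Z^12, C_2 ≅ Z^6.

∂_1: C_1 → C_0 sends each edge [p,q] (with p < q) to q − p.
This gives a 6×12 integer matrix of rank 5; reducing to Smith normal form yields diagonal entries (1,1,1,1,1).

Boundary ∂_2: C_2 → C_1 acts by ∂[p,q,r] = [q,r] − [p,r] + [p,q]. For instance
  ∂bde = de − be + bd,
  ∂adf = df − af + ad.
This gives a 12×6 integer matrix of rank 6; reducing to Smith normal form yields diagonal entries (1,1,1,1,1,1).

Reading off H_k = ker ∂_k / im ∂_{k+1}:

  H_0: rank C_0 − rank ∂_1 = 6 − 5 = 1, and the invariant factors of ∂_1 are all 1, so H_0 ≅ Z.

(K is a triangulation of the cylinder S^1 x I.)

H_0 = Z.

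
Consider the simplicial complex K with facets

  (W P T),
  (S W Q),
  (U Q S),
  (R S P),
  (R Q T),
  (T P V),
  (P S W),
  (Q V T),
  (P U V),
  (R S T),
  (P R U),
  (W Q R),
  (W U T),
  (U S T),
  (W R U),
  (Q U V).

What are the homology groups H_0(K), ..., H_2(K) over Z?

H_0 = Z,  H_1 = Z^2,  H_2 = Z.

Take the total order P < Q < R < S < T < U < V < W on the vertex set. Then K (dimension 2) consists of the simplices:

  0-simplices (8): P, Q, R, S, T, U, V, W
  1-simplices (24): PR, PS, PT, PU, PV, PW, QR, QS, QT, QU, QV, QW, RS, RT, RU, RW, ST, SU, SW, TU, TV, TW, UV, UW
  2-simplices (16): PRS, PRU, PSW, PTV, PTW, PUV, QRT, QRW, QSU, QSW, QTV, QUV, RST, RUW, STU, TUW

so the chain groups are C_0 ≅ Z^8, C_1 ≅ Z^24, C_2 ≅ Z^16.

The boundary map ∂_1: C_1 → C_0 is given by ∂[p,q] = [q] − [p]. For instance
  ∂PR = R − P.
This gives a 8×24 integer matrix of rank 7; reducing to Smith normal form yields diagonal entries (1,1,1,1,1,1,1).

The boundary map ∂_2: C_2 → C_1 maps a triangle to the signed sum of its edges. For instance
  ∂PRU = RU − PU + PR,
  ∂QSW = SW − QW + QS.
The 24×16 boundary matrix has rank 15 and Smith normal form diag(1,1,1,1,1,1,1,1,1,1,1,1,1,1,1).

Computing H_k = (kernel of ∂_k) / (image of ∂_{k+1}):

  H_0: rank C_0 − rank ∂_1 = 8 − 7 = 1, and the invariant factors of ∂_1 are all 1, so H_0 = Z.
  H_1: rank ker ∂_1 − rank ∂_2 = (24 − 7) − 15 = 2, and the invariant factors of ∂_2 are all 1, so H_1 = Z^2.
  H_2: rank ker ∂_2 − rank ∂_3 = (16 − 15) − 0 = 1, and there is no ∂_3, so H_2 = Z.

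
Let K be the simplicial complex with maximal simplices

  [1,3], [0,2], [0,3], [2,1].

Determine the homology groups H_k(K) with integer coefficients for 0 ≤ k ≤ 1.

Order the vertices as 0 < 1 < 2 < 3. Listing each simplex with vertices in this order, K has dimension 1 with simplices:

  0-simplices (4): [0], [1], [2], [3]
  1-simplices (4): [0,2], [0,3], [1,2], [1,3]

so the chain groups are C_0 ≅ Z^4, C_1 ≅ Z^4.

∂_1: C_1 → C_0 is given by ∂[p,q] = [q] − [p]. For instance
  ∂[0,2] = [2] − [0].
The resulting 4×4 matrix has rank 3, and its Smith normal form has invariant factors (1,1,1).

Reading off H_k = ker ∂_k / im ∂_{k+1}:

  H_0: rank C_0 − rank ∂_1 = 4 − 3 = 1, and the invariant factors of ∂_1 are all 1, so H_0 = Z.
  H_1: rank ker ∂_1 − rank ∂_2 = (4 − 3) − 0 = 1, and there is no ∂_2, so H_1 = Z.

(K is a triangulation of the circle S^1.)

H_0 = Z,  H_1 = Z.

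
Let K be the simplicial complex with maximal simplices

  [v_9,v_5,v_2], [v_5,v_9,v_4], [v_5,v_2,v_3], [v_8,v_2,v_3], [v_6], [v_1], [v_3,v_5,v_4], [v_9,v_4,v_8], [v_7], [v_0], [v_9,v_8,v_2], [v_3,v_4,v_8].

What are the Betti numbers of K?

b_0 = 5, b_1 = 0, b_2 = 1.

Take the total order v_0 < v_1 < v_2 < v_3 < v_4 < v_5 < v_6 < v_7 < v_8 < v_9 on the vertex set. Then K (dimension 2) consists of the simplices:

  0-simplices (10): [v_0], [v_1], [v_2], [v_3], [v_4], [v_5], [v_6], [v_7], [v_8], [v_9]
  1-simplices (12): [v_2,v_3], [v_2,v_5], [v_2,v_8], [v_2,v_9], [v_3,v_4], [v_3,v_5], [v_3,v_8], [v_4,v_5], [v_4,v_8], [v_4,v_9], [v_5,v_9], [v_8,v_9]
  2-simplices (8): [v_2,v_3,v_5], [v_2,v_3,v_8], [v_2,v_5,v_9], [v_2,v_8,v_9], [v_3,v_4,v_5], [v_3,v_4,v_8], [v_4,v_5,v_9], [v_4,v_8,v_9]

so the chain groups are C_0 ≅ Z^10, C_1 ≅ Z^12, C_2 ≅ Z^8.

∂_1: C_1 → C_0 maps an edge to its endpoints' difference, ∂[p,q] = q − p. For instance
  ∂[v_4,v_5] = [v_5] − [v_4].
The 10×12 boundary matrix has rank 5 and Smith normal form diag(1,1,1,1,1).

The boundary map ∂_2: C_2 → C_1 acts by ∂[p,q,r] = [q,r] − [p,r] + [p,q]. For instance
  ∂[v_2,v_3,v_5] = [v_3,v_5] − [v_2,v_5] + [v_2,v_3],
  ∂[v_4,v_8,v_9] = [v_8,v_9] − [v_4,v_9] + [v_4,v_8].
As a 12×8 matrix over Z this has rank 7, with invariant factors (1,1,1,1,1,1,1).

Now H_k = ker ∂_k / im ∂_{k+1}, so:

  H_0: rank C_0 − rank ∂_1 = 10 − 5 = 5, and the invariant factors of ∂_1 are all 1, so H_0 ≅ Z^5.
  H_1: rank ker ∂_1 − rank ∂_2 = (12 − 5) − 7 = 0, and the invariant factors of ∂_2 are all 1, so H_1 ≅ 0.
  H_2: rank ker ∂_2 − rank ∂_3 = (8 − 7) − 0 = 1, and there is no ∂_3, so H_2 ≅ Z.

As a check, the Euler characteristic is 10 − 12 + 8 = 6, which agrees with 5 − 0 + 1 = 6.

Hence the Betti numbers are b_0 = 5, b_1 = 0, b_2 = 1.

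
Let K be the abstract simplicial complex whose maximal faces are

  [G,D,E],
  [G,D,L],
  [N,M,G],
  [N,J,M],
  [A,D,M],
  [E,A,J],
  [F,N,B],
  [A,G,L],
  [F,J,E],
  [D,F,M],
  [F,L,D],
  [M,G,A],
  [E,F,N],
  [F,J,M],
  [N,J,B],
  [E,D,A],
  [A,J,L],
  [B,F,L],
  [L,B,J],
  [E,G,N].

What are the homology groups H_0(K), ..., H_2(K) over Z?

H_0 ≅ Z,  H_1 ≅ Z ⊕ Z/2Z,  H_2 = 0.

We work with the vertex ordering A < B < D < E < F < G < J < L < M < N. The simplices of K, each written with vertices in increasing order, are:

  0-simplices (10): A, B, D, E, F, G, J, L, M, N
  1-simplices (30): AD, AE, AG, AJ, AL, AM, BF, BJ, BL, BN, DE, DF, DG, DL, DM, EF, EG, EJ, EN, FJ, FL, FM, FN, GL, GM, GN, JL, JM, JN, MN
  2-simplices (20): ADE, ADM, AEJ, AGL, AGM, AJL, BFL, BFN, BJL, BJN, DEG, DFL, DFM, DGL, EFJ, EFN, EGN, FJM, GMN, JMN

so the chain groups are C_0 ≅ Z^10, C_1 ≅ Z^30, C_2 ≅ Z^20.

∂_1: C_1 → C_0 is given by ∂[p,q] = [q] − [p]. For instance
  ∂AJ = J − A.
As a 10×30 matrix over Z this has rank 9, with invariant factors (1,1,1,1,1,1,1,1,1).

The boundary map ∂_2: C_2 → C_1 sends each 2-simplex [p,q,r] to [q,r] − [p,r] + [p,q]. For instance
  ∂BJN = JN − BN + BJ,
  ∂AJL = JL − AL + AJ.
As a 30×20 matrix over Z this has rank 20, with invariant factors (1,1,1,1,1,1,1,1,1,1,1,1,1,1,1,1,1,1,1,2).

From H_k ≅ ker(∂_k) / im(∂_{k+1}) we obtain:

  H_0: rank C_0 − rank ∂_1 = 10 − 9 = 1, and the invariant factors of ∂_1 are all 1, so H_0 ≅ Z.
  H_1: rank ker ∂_1 − rank ∂_2 = (30 − 9) − 20 = 1, and ∂_2 has invariant factor 2 > 1, so H_1 ≅ Z ⊕ Z/2Z.
  H_2: rank ker ∂_2 − rank ∂_3 = (20 − 20) − 0 = 0, and there is no ∂_3, so H_2 ≅ 0.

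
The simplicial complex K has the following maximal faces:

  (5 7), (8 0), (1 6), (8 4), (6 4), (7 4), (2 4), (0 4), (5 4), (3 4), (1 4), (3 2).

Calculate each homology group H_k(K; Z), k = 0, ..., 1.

Take the total order 0 < 1 < 2 < 3 < 4 < 5 < 6 < 7 < 8 on the vertex set. Then K (dimension 1) consists of the simplices:

  0-simplices (9): [0], [1], [2], [3], [4], [5], [6], [7], [8]
  1-simplices (12): [0,4], [0,8], [1,4], [1,6], [2,3], [2,4], [3,4], [4,5], [4,6], [4,7], [4,8], [5,7]

so the chain groups are C_0 ≅ Z^9, C_1 ≅ Z^12.

∂_1: C_1 → C_0 sends each edge [p,q] (with p < q) to q − p. For instance
  ∂[0,8] = [8] − [0].
As a 9×12 matrix over Z this has rank 8, with invariant factors (1,1,1,1,1,1,1,1).

Reading off H_k = ker ∂_k / im ∂_{k+1}:

  H_0: rank C_0 − rank ∂_1 = 9 − 8 = 1, and the invariant factors of ∂_1 are all 1, so H_0 = Z.
  H_1: rank ker ∂_1 − rank ∂_2 = (12 − 8) − 0 = 4, and there is no ∂_2, so H_1 = Z^4.

H_0 = Z,  H_1 = Z^4.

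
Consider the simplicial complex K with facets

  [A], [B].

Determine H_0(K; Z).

We work with the vertex ordering A < B. The simplices of K, each written with vertices in increasing order, are:

  0-simplices (2): A, B

giving chain groups C_0 ≅ Z^2.

Reading off H_k = ker ∂_k / im ∂_{k+1}:

  H_0: rank C_0 − rank ∂_1 = 2 − 0 = 2, and there is no ∂_1, so H_0 = Z^2.

H_0 ≅ Z^2.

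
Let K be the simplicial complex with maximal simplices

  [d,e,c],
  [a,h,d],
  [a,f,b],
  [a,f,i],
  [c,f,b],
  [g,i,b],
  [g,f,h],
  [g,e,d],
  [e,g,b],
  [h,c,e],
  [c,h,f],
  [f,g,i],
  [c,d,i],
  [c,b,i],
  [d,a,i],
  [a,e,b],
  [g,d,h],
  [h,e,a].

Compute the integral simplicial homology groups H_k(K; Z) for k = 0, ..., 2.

H_0 = Z,  H_1 = Z ⊕ Z/2,  H_2 = 0.

We work with the vertex ordering a < b < c < d < e < f < g < h < i. The simplices of K, each written with vertices in increasing order, are:

  0-simplices (9): a, b, c, d, e, f, g, h, i
  1-simplices (27): ab, ad, ae, af, ah, ai, bc, be, bf, bg, bi, cd, ce, cf, ch, ci, de, dg, dh, di, eg, eh, fg, fh, fi, gh, gi
  2-simplices (18): abe, abf, adh, adi, aeh, afi, bcf, bci, beg, bgi, cde, cdi, ceh, cfh, deg, dgh, fgh, fgi

so the chain groups are C_0 ≅ Z^9, C_1 ≅ Z^27, C_2 ≅ Z^18.

Boundary ∂_1: C_1 → C_0 maps an edge to its endpoints' difference, ∂[p,q] = q − p. For instance
  ∂de = e − d.
The resulting 9×27 matrix has rank 8, and its Smith normal form has invariant factors (1,1,1,1,1,1,1,1).

Boundary ∂_2: C_2 → C_1 maps a triangle to the signed sum of its edges. For instance
  ∂dgh = gh − dh + dg,
  ∂fgi = gi − fi + fg.
The resulting 27×18 matrix has rank 18, and its Smith normal form has invariant factors (1,1,1,1,1,1,1,1,1,1,1,1,1,1,1,1,1,2).

From H_k ≅ ker(∂_k) / im(∂_{k+1}) we obtain:

  H_0: rank C_0 − rank ∂_1 = 9 − 8 = 1, and the invariant factors of ∂_1 are all 1, so H_0 = Z.
  H_1: rank ker ∂_1 − rank ∂_2 = (27 − 8) − 18 = 1, and ∂_2 has invariant factor 2 > 1, so H_1 = Z ⊕ Z/2.
  H_2: rank ker ∂_2 − rank ∂_3 = (18 − 18) − 0 = 0, and there is no ∂_3, so H_2 = 0.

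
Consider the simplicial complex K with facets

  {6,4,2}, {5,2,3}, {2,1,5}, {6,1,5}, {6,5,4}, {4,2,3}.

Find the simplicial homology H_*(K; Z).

Take the total order 1 < 2 < 3 < 4 < 5 < 6 on the vertex set. Then K (dimension 2) consists of the simplices:

  0-simplices (6): [1], [2], [3], [4], [5], [6]
  1-simplices (12): [1,2], [1,5], [1,6], [2,3], [2,4], [2,5], [2,6], [3,4], [3,5], [4,5], [4,6], [5,6]
  2-simplices (6): [1,2,5], [1,5,6], [2,3,4], [2,3,5], [2,4,6], [4,5,6]

Hence C_0 ≅ Z^6, C_1 ≅ Z^12, C_2 ≅ Z^6.

The boundary map ∂_1: C_1 → C_0 maps an edge to its endpoints' difference, ∂[p,q] = q − p. For instance
  ∂[2,5] = [5] − [2].
As a 6×12 matrix over Z this has rank 5, with invariant factors (1,1,1,1,1).

Boundary ∂_2: C_2 → C_1 maps a triangle to the signed sum of its edges. For instance
  ∂[4,5,6] = [5,6] − [4,6] + [4,5],
  ∂[1,5,6] = [5,6] − [1,6] + [1,5].
As a 12×6 matrix over Z this has rank 6, with invariant factors (1,1,1,1,1,1).

Reading off H_k = ker ∂_k / im ∂_{k+1}:

  H_0: rank C_0 − rank ∂_1 = 6 − 5 = 1, and the invariant factors of ∂_1 are all 1, so H_0 = Z.
  H_1: rank ker ∂_1 − rank ∂_2 = (12 − 5) − 6 = 1, and the invariant factors of ∂_2 are all 1, so H_1 = Z.
  H_2: rank ker ∂_2 − rank ∂_3 = (6 − 6) − 0 = 0, and there is no ∂_3, so H_2 = 0.

(K is a triangulation of the cylinder S^1 x I.)

H_0 ≅ Z,  H_1 ≅ Z,  H_2 = 0.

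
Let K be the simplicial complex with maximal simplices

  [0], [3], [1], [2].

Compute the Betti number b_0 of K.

We work with the vertex ordering 0 < 1 < 2 < 3. The simplices of K, each written with vertices in increasing order, are:

  0-simplices (4): [0], [1], [2], [3]

so the chain groups are C_0 ≅ Z^4.

Reading off H_k = ker ∂_k / im ∂_{k+1}:

  H_0: rank C_0 − rank ∂_1 = 4 − 0 = 4, and there is no ∂_1, so H_0 ≅ Z^4.

(K is a triangulation of a set of 4 points.)

Hence the Betti numbers are b_0 = 4.

b_0 = 4.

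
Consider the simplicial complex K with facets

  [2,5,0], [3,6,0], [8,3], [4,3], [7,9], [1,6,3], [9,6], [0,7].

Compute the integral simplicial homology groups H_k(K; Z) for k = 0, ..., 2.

H_0 = Z,  H_1 = Z,  H_2 = 0.

Take the total order 0 < 1 < 2 < 3 < 4 < 5 < 6 < 7 < 8 < 9 on the vertex set. Then K (dimension 2) consists of the simplices:

  0-simplices (10): [0], [1], [2], [3], [4], [5], [6], [7], [8], [9]
  1-simplices (13): [0,2], [0,3], [0,5], [0,6], [0,7], [1,3], [1,6], [2,5], [3,4], [3,6], [3,8], [6,9], [7,9]
  2-simplices (3): [0,2,5], [0,3,6], [1,3,6]

Hence C_0 ≅ Z^10, C_1 ≅ Z^13, C_2 ≅ Z^3.

Boundary ∂_1: C_1 → C_0 maps an edge to its endpoints' difference, ∂[p,q] = q − p.
This gives a 10×13 integer matrix of rank 9; reducing to Smith normal form yields diagonal entries (1,1,1,1,1,1,1,1,1).

Boundary ∂_2: C_2 → C_1 maps a triangle to the signed sum of its edges. For instance
  ∂[0,3,6] = [3,6] − [0,6] + [0,3],
  ∂[0,2,5] = [2,5] − [0,5] + [0,2].
As a 13×3 matrix over Z this has rank 3, with invariant factors (1,1,1).

From H_k ≅ ker(∂_k) / im(∂_{k+1}) we obtain:

  H_0: rank C_0 − rank ∂_1 = 10 − 9 = 1, and the invariant factors of ∂_1 are all 1, so H_0 = Z.
  H_1: rank ker ∂_1 − rank ∂_2 = (13 − 9) − 3 = 1, and the invariant factors of ∂_2 are all 1, so H_1 = Z.
  H_2: rank ker ∂_2 − rank ∂_3 = (3 − 3) − 0 = 0, and there is no ∂_3, so H_2 = 0.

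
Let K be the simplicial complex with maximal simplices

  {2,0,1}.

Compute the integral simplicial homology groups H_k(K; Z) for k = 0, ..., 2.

We work with the vertex ordering 0 < 1 < 2. The simplices of K, each written with vertices in increasing order, are:

  0-simplices (3): [0], [1], [2]
  1-simplices (3): [0,1], [0,2], [1,2]
  2-simplices (1): [0,1,2]

giving chain groups C_0 ≅ Z^3, C_1 ≅ Z^3, C_2 ≅ Z^1.

Boundary ∂_1: C_1 → C_0 sends each edge [p,q] (with p < q) to q − p. For instance
  ∂[1,2] = [2] − [1].
The resulting 3×3 matrix has rank 2, and its Smith normal form has invariant factors (1,1).

Boundary ∂_2: C_2 → C_1 sends each 2-simplex [p,q,r] to [q,r] − [p,r] + [p,q]. For instance
  ∂[0,1,2] = [1,2] − [0,2] + [0,1].
As a 3×1 matrix over Z this has rank 1, with invariant factors (1).

Computing H_k = (kernel of ∂_k) / (image of ∂_{k+1}):

  H_0: rank C_0 − rank ∂_1 = 3 − 2 = 1, and the invariant factors of ∂_1 are all 1, so H_0 ≅ Z.
  H_1: rank ker ∂_1 − rank ∂_2 = (3 − 2) − 1 = 0, and the invariant factors of ∂_2 are all 1, so H_1 ≅ 0.
  H_2: rank ker ∂_2 − rank ∂_3 = (1 − 1) − 0 = 0, and there is no ∂_3, so H_2 ≅ 0.

As a check, the Euler characteristic is 3 − 3 + 1 = 1, which agrees with 1 − 0 + 0 = 1.

H_0 = Z,  H_1 = 0,  H_2 = 0.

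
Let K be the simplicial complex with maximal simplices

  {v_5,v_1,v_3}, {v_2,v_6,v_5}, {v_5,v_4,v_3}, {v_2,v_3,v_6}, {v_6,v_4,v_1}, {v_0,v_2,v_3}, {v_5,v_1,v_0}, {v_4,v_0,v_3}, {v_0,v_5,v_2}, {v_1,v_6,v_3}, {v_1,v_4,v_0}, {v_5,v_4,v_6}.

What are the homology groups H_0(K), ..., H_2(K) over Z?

H_0 = Z,  H_1 = Z/2,  H_2 = 0.

Fix the vertex order v_0 < v_1 < v_2 < v_3 < v_4 < v_5 < v_6 and write every simplex with vertices in increasing order. Then dim K = 2 and the simplices of K are:

  0-simplices (7): [v_0], [v_1], [v_2], [v_3], [v_4], [v_5], [v_6]
  1-simplices (18): (18 of them)
  2-simplices (12): (12 of them)

Hence C_0 ≅ Z^7, C_1 ≅ Z^18, C_2 ≅ Z^12.

∂_1: C_1 → C_0 maps an edge to its endpoints' difference, ∂[p,q] = q − p.
As a 7×18 matrix over Z this has rank 6, with invariant factors (1,1,1,1,1,1).

Boundary ∂_2: C_2 → C_1 sends each 2-simplex [p,q,r] to [q,r] − [p,r] + [p,q]. For instance
  ∂[v_2,v_3,v_6] = [v_3,v_6] − [v_2,v_6] + [v_2,v_3],
  ∂[v_0,v_2,v_3] = [v_2,v_3] − [v_0,v_3] + [v_0,v_2].
The 18×12 boundary matrix has rank 12 and Smith normal form diag(1,1,1,1,1,1,1,1,1,1,1,2).

Computing H_k = (kernel of ∂_k) / (image of ∂_{k+1}):

  H_0: rank C_0 − rank ∂_1 = 7 − 6 = 1, and the invariant factors of ∂_1 are all 1, so H_0 ≅ Z.
  H_1: rank ker ∂_1 − rank ∂_2 = (18 − 6) − 12 = 0, and ∂_2 has invariant factor 2 > 1, so H_1 ≅ Z/2.
  H_2: rank ker ∂_2 − rank ∂_3 = (12 − 12) − 0 = 0, and there is no ∂_3, so H_2 ≅ 0.

(K is a triangulation of the real projective plane RP^2.)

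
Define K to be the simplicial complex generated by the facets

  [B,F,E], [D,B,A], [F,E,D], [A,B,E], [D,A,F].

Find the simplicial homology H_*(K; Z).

H_0 = Z,  H_1 = Z,  H_2 = 0.

Order the vertices as A < B < D < E < F. Listing each simplex with vertices in this order, K has dimension 2 with simplices:

  0-simplices (5): A, B, D, E, F
  1-simplices (10): AB, AD, AE, AF, BD, BE, BF, DE, DF, EF
  2-simplices (5): ABD, ABE, ADF, BEF, DEF

so the chain groups are C_0 ≅ Z^5, C_1 ≅ Z^10, C_2 ≅ Z^5.

The boundary map ∂_1: C_1 → C_0 sends each edge [p,q] (with p < q) to q − p.
As a 5×10 matrix over Z this has rank 4, with invariant factors (1,1,1,1).

The boundary map ∂_2: C_2 → C_1 sends each 2-simplex [p,q,r] to [q,r] − [p,r] + [p,q]. For instance
  ∂ABD = BD − AD + AB,
  ∂ADF = DF − AF + AD.
This gives a 10×5 integer matrix of rank 5; reducing to Smith normal form yields diagonal entries (1,1,1,1,1).

Now H_k = ker ∂_k / im ∂_{k+1}, so:

  H_0: rank C_0 − rank ∂_1 = 5 − 4 = 1, and the invariant factors of ∂_1 are all 1, so H_0 ≅ Z.
  H_1: rank ker ∂_1 − rank ∂_2 = (10 − 4) − 5 = 1, and the invariant factors of ∂_2 are all 1, so H_1 ≅ Z.
  H_2: rank ker ∂_2 − rank ∂_3 = (5 − 5) − 0 = 0, and there is no ∂_3, so H_2 ≅ 0.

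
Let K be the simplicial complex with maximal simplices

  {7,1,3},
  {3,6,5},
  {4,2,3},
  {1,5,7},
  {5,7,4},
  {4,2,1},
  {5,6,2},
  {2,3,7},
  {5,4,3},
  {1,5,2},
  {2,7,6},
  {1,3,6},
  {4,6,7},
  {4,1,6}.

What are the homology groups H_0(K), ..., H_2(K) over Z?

Fix the vertex order 1 < 2 < 3 < 4 < 5 < 6 < 7 and write every simplex with vertices in increasing order. Then dim K = 2 and the simplices of K are:

  0-simplices (7): [1], [2], [3], [4], [5], [6], [7]
  1-simplices (21): [1,2], [1,3], [1,4], [1,5], [1,6], [1,7], [2,3], [2,4], [2,5], [2,6], [2,7], [3,4], [3,5], [3,6], [3,7], [4,5], [4,6], [4,7], [5,6], [5,7], [6,7]
  2-simplices (14): [1,2,4], [1,2,5], [1,3,6], [1,3,7], [1,4,6], [1,5,7], [2,3,4], [2,3,7], [2,5,6], [2,6,7], [3,4,5], [3,5,6], [4,5,7], [4,6,7]

Hence C_0 ≅ Z^7, C_1 ≅ Z^21, C_2 ≅ Z^14.

The boundary map ∂_1: C_1 → C_0 sends each edge [p,q] (with p < q) to q − p. For instance
  ∂[3,5] = [5] − [3].
This gives a 7×21 integer matrix of rank 6; reducing to Smith normal form yields diagonal entries (1,1,1,1,1,1).

The boundary map ∂_2: C_2 → C_1 maps a triangle to the signed sum of its edges. For instance
  ∂[1,5,7] = [5,7] − [1,7] + [1,5],
  ∂[1,3,7] = [3,7] − [1,7] + [1,3].
The resulting 21×14 matrix has rank 13, and its Smith normal form has invariant factors (1,1,1,1,1,1,1,1,1,1,1,1,1).

Now H_k = ker ∂_k / im ∂_{k+1}, so:

  H_0: rank C_0 − rank ∂_1 = 7 − 6 = 1, and the invariant factors of ∂_1 are all 1, so H_0 ≅ Z.
  H_1: rank ker ∂_1 − rank ∂_2 = (21 − 6) − 13 = 2, and the invariant factors of ∂_2 are all 1, so H_1 ≅ Z^2.
  H_2: rank ker ∂_2 − rank ∂_3 = (14 − 13) − 0 = 1, and there is no ∂_3, so H_2 ≅ Z.

H_0 = Z,  H_1 = Z^2,  H_2 = Z.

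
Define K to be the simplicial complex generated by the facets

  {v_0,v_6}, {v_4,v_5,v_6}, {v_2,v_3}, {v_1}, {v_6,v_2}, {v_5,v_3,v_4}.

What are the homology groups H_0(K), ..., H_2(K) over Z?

K has 7 vertices, 8 edges, 2 triangles.
rank ∂_0 = 0, rank ∂_1 = 5 ⇒ b_0 = 7 − 0 − 5 = 2; all invariant factors of ∂_1 are 1 so no torsion. So H_0 ≅ Z^2.
rank ∂_1 = 5, rank ∂_2 = 2 ⇒ b_1 = 8 − 5 − 2 = 1; all invariant factors of ∂_2 are 1 so no torsion. So H_1 ≅ Z.
rank ∂_2 = 2, rank ∂_3 = 0 ⇒ b_2 = 2 − 2 − 0 = 0. So H_2 ≅ 0.

H_0 = Z^2,  H_1 = Z,  H_2 = 0.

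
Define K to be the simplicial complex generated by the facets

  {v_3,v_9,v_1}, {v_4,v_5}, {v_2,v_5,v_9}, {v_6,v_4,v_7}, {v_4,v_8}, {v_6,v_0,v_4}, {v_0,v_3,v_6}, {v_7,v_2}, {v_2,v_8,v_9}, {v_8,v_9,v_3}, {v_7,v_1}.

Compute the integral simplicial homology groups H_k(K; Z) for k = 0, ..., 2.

H_0 ≅ Z,  H_1 ≅ Z^4,  H_2 = 0.

We work with the vertex ordering v_0 < v_1 < v_2 < v_3 < v_4 < v_5 < v_6 < v_7 < v_8 < v_9. The simplices of K, each written with vertices in increasing order, are:

  0-simplices (10): [v_0], [v_1], [v_2], [v_3], [v_4], [v_5], [v_6], [v_7], [v_8], [v_9]
  1-simplices (20): (20 of them)
  2-simplices (7): [v_0,v_3,v_6], [v_0,v_4,v_6], [v_1,v_3,v_9], [v_2,v_5,v_9], [v_2,v_8,v_9], [v_3,v_8,v_9], [v_4,v_6,v_7]

Hence C_0 ≅ Z^10, C_1 ≅ Z^20, C_2 ≅ Z^7.

∂_1: C_1 → C_0 maps an edge to its endpoints' difference, ∂[p,q] = q − p.
This gives a 10×20 integer matrix of rank 9; reducing to Smith normal form yields diagonal entries (1,1,1,1,1,1,1,1,1).

∂_2: C_2 → C_1 sends each 2-simplex [p,q,r] to [q,r] − [p,r] + [p,q]. For instance
  ∂[v_1,v_3,v_9] = [v_3,v_9] − [v_1,v_9] + [v_1,v_3],
  ∂[v_2,v_5,v_9] = [v_5,v_9] − [v_2,v_9] + [v_2,v_5].
As a 20×7 matrix over Z this has rank 7, with invariant factors (1,1,1,1,1,1,1).

Computing H_k = (kernel of ∂_k) / (image of ∂_{k+1}):

  H_0: rank C_0 − rank ∂_1 = 10 − 9 = 1, and the invariant factors of ∂_1 are all 1, so H_0 = Z.
  H_1: rank ker ∂_1 − rank ∂_2 = (20 − 9) − 7 = 4, and the invariant factors of ∂_2 are all 1, so H_1 = Z^4.
  H_2: rank ker ∂_2 − rank ∂_3 = (7 − 7) − 0 = 0, and there is no ∂_3, so H_2 = 0.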